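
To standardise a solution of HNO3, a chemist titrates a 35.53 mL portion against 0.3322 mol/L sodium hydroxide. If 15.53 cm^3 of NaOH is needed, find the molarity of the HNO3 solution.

n(NaOH) delivered = 0.3322 x 0.01553 = 0.005159 mol.
For a 1:1 reaction, n(HNO3) = 0.005159 mol.
[HNO3] = 0.005159 mol / 0.03553 L = 0.145 M.

0.145 M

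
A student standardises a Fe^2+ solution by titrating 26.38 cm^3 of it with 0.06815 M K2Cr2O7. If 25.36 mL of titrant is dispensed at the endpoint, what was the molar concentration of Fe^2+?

n(K2Cr2O7) = 0.06815 x 0.02536 = 0.001728 mol.
From the balanced equation, 1 mol K2Cr2O7 reacts with 6 mol Fe^2+, so n(Fe^2+) = 0.001728 x 6/1 = 0.01037 mol.
[Fe^2+] = 0.01037 / 0.02638 L = 0.393 M.

0.393 M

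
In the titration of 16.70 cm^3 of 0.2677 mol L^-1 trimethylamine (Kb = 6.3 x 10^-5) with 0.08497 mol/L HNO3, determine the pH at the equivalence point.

n((CH3)3N) = 0.2677 x 0.01670 = 0.004471 mol; V(HNO3) at equivalence = 0.004471/0.08497 = 0.05261 L.
At equivalence the base is fully converted to (CH3)3NH+; total volume = 0.06931 L, so [(CH3)3NH+] = 0.004471/0.06931 = 0.06450 M.
Ka((CH3)3NH+) = Kw/Kb = 1.0e-14 / 6.3 x 10^-5 = 1.59e-10.
[H^+] = sqrt(Ka x [(CH3)3NH+]) = sqrt(1.59e-10 x 0.06450) = 3.20e-6 M.
pH = -log(3.20e-6) = 5.49.

5.49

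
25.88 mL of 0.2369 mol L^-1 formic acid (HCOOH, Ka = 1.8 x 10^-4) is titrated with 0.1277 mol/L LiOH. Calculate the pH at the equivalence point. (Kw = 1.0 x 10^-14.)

8.33

n(HCOOH) = 0.2369 x 0.02588 = 0.006131 mol; V(LiOH) at equivalence = 0.006131/0.1277 = 0.04801 L.
At equivalence all the acid is converted to HCOO-; total volume = 0.02588 + 0.04801 = 0.07389 L, so [HCOO-] = 0.006131/0.07389 = 0.08297 M.
Kb = Kw/Ka = 1.0e-14 / 1.8 x 10^-4 = 5.56e-11.
[OH^-] = sqrt(Kb x [HCOO-]) = sqrt(5.56e-11 x 0.08297) = 2.15e-6 M.
pOH = 5.67, so pH = 14.00 - 5.67 = 8.33.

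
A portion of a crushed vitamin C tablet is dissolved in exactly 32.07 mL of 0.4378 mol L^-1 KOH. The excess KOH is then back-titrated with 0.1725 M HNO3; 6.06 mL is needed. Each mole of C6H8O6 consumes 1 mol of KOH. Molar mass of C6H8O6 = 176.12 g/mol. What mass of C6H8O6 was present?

2.29 g

Total n(KOH) added = 0.4378 x 0.03207 = 0.01404 mol.
n(HNO3) used = 0.1725 x 0.006060 = 0.001045 mol, which equals the excess n(KOH).
So n(KOH) consumed by the sample = 0.01404 - 0.001045 = 0.01299 mol.
n(C6H8O6) = 0.01299 / 1 = 0.01299 mol.
mass = 0.01299 mol x 176.12 g/mol = 2.29 g.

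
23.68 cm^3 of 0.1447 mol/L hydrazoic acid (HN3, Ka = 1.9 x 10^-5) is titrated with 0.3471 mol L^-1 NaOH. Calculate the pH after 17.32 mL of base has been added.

12.80

n(acid) = 0.1447 x 0.02368 = 0.003426 mol; n(NaOH) added = 0.3471 x 0.01732 = 0.006012 mol.
Base is in excess by 0.006012 - 0.003426 = 0.002585 mol in a total volume of 0.04100 L.
[OH^-] = 0.002585/0.04100 = 0.06306 M, so pOH = 1.20 and pH = 14.00 - 1.20 = 12.80.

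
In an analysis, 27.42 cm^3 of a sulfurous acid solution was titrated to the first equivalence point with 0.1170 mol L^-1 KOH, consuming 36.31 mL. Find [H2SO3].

n(KOH) = 0.1170 x 0.03631 = 0.004248 mol.
At the first equivalence point, 1 mol OH^- react per mol H2SO3, so n(H2SO3) = 0.004248 / 1 = 0.004248 mol.
[H2SO3] = 0.004248 / 0.02742 L = 0.155 M.

0.155 M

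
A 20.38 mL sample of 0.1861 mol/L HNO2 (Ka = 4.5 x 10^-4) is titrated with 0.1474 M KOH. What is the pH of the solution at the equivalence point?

n(HNO2) = 0.1861 x 0.02038 = 0.003793 mol; V(KOH) at equivalence = 0.003793/0.1474 = 0.02573 L.
At equivalence all the acid is converted to NO2-; total volume = 0.02038 + 0.02573 = 0.04611 L, so [NO2-] = 0.003793/0.04611 = 0.08225 M.
Kb = Kw/Ka = 1.0e-14 / 4.5 x 10^-4 = 2.22e-11.
[OH^-] = sqrt(Kb x [NO2-]) = sqrt(2.22e-11 x 0.08225) = 1.35e-6 M.
pOH = 5.87, so pH = 14.00 - 5.87 = 8.13.

8.13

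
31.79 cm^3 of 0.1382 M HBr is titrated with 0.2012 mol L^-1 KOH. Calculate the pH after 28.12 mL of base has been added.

n(acid) = 0.1382 x 0.03179 = 0.004393 mol; n(KOH) added = 0.2012 x 0.02812 = 0.005658 mol.
Base is in excess by 0.005658 - 0.004393 = 0.001264 mol in a total volume of 0.05991 L.
[OH^-] = 0.001264/0.05991 = 0.02110 M, so pOH = 1.68 and pH = 14.00 - 1.68 = 12.32.

12.32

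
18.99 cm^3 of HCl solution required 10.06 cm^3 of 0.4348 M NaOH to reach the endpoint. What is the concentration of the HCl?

n(NaOH) delivered = 0.4348 x 0.01006 = 0.004374 mol.
For a 1:1 reaction, n(HCl) = 0.004374 mol.
[HCl] = 0.004374 mol / 0.01899 L = 0.230 M.

0.230 M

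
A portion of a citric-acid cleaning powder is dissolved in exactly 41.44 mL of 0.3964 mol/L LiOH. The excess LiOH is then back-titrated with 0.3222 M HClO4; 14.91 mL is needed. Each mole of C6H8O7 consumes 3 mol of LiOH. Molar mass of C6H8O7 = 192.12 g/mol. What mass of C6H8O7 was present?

0.744 g

Total n(LiOH) added = 0.3964 x 0.04144 = 0.01643 mol.
n(HClO4) used = 0.3222 x 0.01491 = 0.004804 mol, which equals the excess n(LiOH).
So n(LiOH) consumed by the sample = 0.01643 - 0.004804 = 0.01162 mol.
n(C6H8O7) = 0.01162 / 3 = 0.003874 mol.
mass = 0.003874 mol x 192.12 g/mol = 0.744 g.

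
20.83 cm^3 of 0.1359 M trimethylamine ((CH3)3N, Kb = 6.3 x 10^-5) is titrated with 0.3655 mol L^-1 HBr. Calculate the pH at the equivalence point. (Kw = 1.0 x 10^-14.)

5.40

n((CH3)3N) = 0.1359 x 0.02083 = 0.002831 mol; V(HBr) at equivalence = 0.002831/0.3655 = 0.007745 L.
At equivalence the base is fully converted to (CH3)3NH+; total volume = 0.02857 L, so [(CH3)3NH+] = 0.002831/0.02857 = 0.09907 M.
Ka((CH3)3NH+) = Kw/Kb = 1.0e-14 / 6.3 x 10^-5 = 1.59e-10.
[H^+] = sqrt(Ka x [(CH3)3NH+]) = sqrt(1.59e-10 x 0.09907) = 3.97e-6 M.
pH = -log(3.97e-6) = 5.40.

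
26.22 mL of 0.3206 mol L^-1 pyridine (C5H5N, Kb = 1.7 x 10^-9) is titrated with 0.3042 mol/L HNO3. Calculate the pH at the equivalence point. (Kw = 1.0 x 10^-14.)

n(C5H5N) = 0.3206 x 0.02622 = 0.008406 mol; V(HNO3) at equivalence = 0.008406/0.3042 = 0.02763 L.
At equivalence the base is fully converted to C5H5NH+; total volume = 0.05385 L, so [C5H5NH+] = 0.008406/0.05385 = 0.1561 M.
Ka(C5H5NH+) = Kw/Kb = 1.0e-14 / 1.7 x 10^-9 = 5.88e-6.
[H^+] = sqrt(Ka x [C5H5NH+]) = sqrt(5.88e-6 x 0.1561) = 0.000958 M.
pH = -log(0.000958) = 3.02.

3.02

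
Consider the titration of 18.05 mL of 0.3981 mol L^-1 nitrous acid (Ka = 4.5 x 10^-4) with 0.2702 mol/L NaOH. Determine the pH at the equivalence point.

n(HNO2) = 0.3981 x 0.01805 = 0.007186 mol; V(NaOH) at equivalence = 0.007186/0.2702 = 0.02659 L.
At equivalence all the acid is converted to NO2-; total volume = 0.01805 + 0.02659 = 0.04464 L, so [NO2-] = 0.007186/0.04464 = 0.1610 M.
Kb = Kw/Ka = 1.0e-14 / 4.5 x 10^-4 = 2.22e-11.
[OH^-] = sqrt(Kb x [NO2-]) = sqrt(2.22e-11 x 0.1610) = 1.89e-6 M.
pOH = 5.72, so pH = 14.00 - 5.72 = 8.28.

8.28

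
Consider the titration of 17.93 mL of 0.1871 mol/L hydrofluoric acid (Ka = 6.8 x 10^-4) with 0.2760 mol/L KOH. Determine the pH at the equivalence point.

8.11

n(HF) = 0.1871 x 0.01793 = 0.003355 mol; V(KOH) at equivalence = 0.003355/0.2760 = 0.01215 L.
At equivalence all the acid is converted to F-; total volume = 0.01793 + 0.01215 = 0.03008 L, so [F-] = 0.003355/0.03008 = 0.1115 M.
Kb = Kw/Ka = 1.0e-14 / 6.8 x 10^-4 = 1.47e-11.
[OH^-] = sqrt(Kb x [F-]) = sqrt(1.47e-11 x 0.1115) = 1.28e-6 M.
pOH = 5.89, so pH = 14.00 - 5.89 = 8.11.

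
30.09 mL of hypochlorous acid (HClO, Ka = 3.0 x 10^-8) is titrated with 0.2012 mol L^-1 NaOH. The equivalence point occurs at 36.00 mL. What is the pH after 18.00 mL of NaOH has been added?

18.00 mL is exactly half the equivalence volume (36.00/2), i.e. the half-equivalence point.
There, n(HA) = n(A^-), so pH = pKa = -log(3.0 x 10^-8) = 7.52.

7.52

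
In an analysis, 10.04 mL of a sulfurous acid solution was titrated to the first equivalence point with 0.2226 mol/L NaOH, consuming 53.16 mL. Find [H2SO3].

1.18 M

n(NaOH) = 0.2226 x 0.05316 = 0.01183 mol.
At the first equivalence point, 1 mol OH^- react per mol H2SO3, so n(H2SO3) = 0.01183 / 1 = 0.01183 mol.
[H2SO3] = 0.01183 / 0.01004 L = 1.18 M.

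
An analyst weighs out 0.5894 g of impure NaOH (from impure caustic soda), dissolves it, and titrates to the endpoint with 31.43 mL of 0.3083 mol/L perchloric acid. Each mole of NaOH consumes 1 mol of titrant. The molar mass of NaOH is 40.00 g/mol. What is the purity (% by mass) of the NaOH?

65.8%

n(HClO4) = 0.3083 x 0.03143 = 0.009690 mol.
n(NaOH) = 0.009690 / 1 = 0.009690 mol.
mass of NaOH = 0.009690 x 40.00 = 0.3876 g.
% purity = 0.3876 / 0.5894 x 100 = 65.8%.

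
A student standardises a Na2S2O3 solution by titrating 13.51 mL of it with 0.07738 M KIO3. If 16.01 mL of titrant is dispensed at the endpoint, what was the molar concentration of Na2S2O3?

0.550 M

n(KIO3) = 0.07738 x 0.01601 = 0.001239 mol.
From the balanced equation, 1 mol KIO3 reacts with 6 mol Na2S2O3, so n(Na2S2O3) = 0.001239 x 6/1 = 0.007433 mol.
[Na2S2O3] = 0.007433 / 0.01351 L = 0.550 M.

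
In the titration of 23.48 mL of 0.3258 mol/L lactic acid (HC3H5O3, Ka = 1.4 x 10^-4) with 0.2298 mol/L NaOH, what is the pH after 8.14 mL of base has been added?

Initial n(HC3H5O3) = 0.3258 x 0.02348 = 0.007650 mol.
n(NaOH) added = 0.2298 x 0.008140 = 0.001871 mol, converting that many moles of HC3H5O3 to C3H5O3-.
Remaining n(HC3H5O3) = 0.005779 mol; n(C3H5O3-) = 0.001871 mol.
By Henderson-Hasselbalch, pH = pKa + log([A^-]/[HA]) = 3.85 + log(0.001871/0.005779) = 3.85 + (-0.49) = 3.36.

3.36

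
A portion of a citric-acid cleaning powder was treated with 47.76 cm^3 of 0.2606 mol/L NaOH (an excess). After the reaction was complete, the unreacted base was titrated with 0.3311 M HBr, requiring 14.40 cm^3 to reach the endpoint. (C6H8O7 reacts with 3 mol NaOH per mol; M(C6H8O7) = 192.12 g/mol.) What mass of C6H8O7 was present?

0.492 g

Total n(NaOH) added = 0.2606 x 0.04776 = 0.01245 mol.
n(HBr) used = 0.3311 x 0.01440 = 0.004768 mol, which equals the excess n(NaOH).
So n(NaOH) consumed by the sample = 0.01245 - 0.004768 = 0.007678 mol.
n(C6H8O7) = 0.007678 / 3 = 0.002559 mol.
mass = 0.002559 mol x 192.12 g/mol = 0.492 g.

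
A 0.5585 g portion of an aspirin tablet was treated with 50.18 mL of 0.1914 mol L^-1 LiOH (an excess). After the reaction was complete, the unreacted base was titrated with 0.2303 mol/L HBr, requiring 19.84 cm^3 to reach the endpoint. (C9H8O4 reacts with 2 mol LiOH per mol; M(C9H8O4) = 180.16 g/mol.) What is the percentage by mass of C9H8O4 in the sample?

Total n(LiOH) added = 0.1914 x 0.05018 = 0.009604 mol.
n(HBr) used = 0.2303 x 0.01984 = 0.004569 mol, which equals the excess n(LiOH).
So n(LiOH) consumed by the sample = 0.009604 - 0.004569 = 0.005035 mol.
n(C9H8O4) = 0.005035 / 2 = 0.002518 mol.
mass C9H8O4 = 0.002518 x 180.16 = 0.4536 g, so %C9H8O4 = 0.4536/0.5585 x 100 = 81.2%.

81.2%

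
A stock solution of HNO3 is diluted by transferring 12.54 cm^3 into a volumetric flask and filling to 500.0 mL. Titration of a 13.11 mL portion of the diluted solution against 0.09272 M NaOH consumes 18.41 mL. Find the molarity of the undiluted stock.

n(NaOH) = 0.09272 x 0.01841 = 0.001707 mol.
n(HNO3) in the aliquot = 0.001707 mol.
[diluted HNO3] = 0.001707 / 0.01311 = 0.1302 M.
Dilution factor = 500.0/12.54 = 39.87, so [stock] = 0.1302 x 39.87 = 5.19 M.

5.19 M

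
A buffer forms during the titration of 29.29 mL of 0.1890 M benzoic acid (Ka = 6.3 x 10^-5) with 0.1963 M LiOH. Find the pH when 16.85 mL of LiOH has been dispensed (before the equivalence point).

Initial n(C6H5COOH) = 0.1890 x 0.02929 = 0.005536 mol.
n(LiOH) added = 0.1963 x 0.01685 = 0.003308 mol, converting that many moles of C6H5COOH to C6H5COO-.
Remaining n(C6H5COOH) = 0.002228 mol; n(C6H5COO-) = 0.003308 mol.
By Henderson-Hasselbalch, pH = pKa + log([A^-]/[HA]) = 4.20 + log(0.003308/0.002228) = 4.20 + (+0.17) = 4.37.

4.37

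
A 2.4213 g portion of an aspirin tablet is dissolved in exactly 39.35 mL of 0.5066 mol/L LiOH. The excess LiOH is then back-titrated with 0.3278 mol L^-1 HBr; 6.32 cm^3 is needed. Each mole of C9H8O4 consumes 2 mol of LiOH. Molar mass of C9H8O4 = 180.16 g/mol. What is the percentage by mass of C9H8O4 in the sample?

Total n(LiOH) added = 0.5066 x 0.03935 = 0.01993 mol.
n(HBr) used = 0.3278 x 0.006320 = 0.002072 mol, which equals the excess n(LiOH).
So n(LiOH) consumed by the sample = 0.01993 - 0.002072 = 0.01786 mol.
n(C9H8O4) = 0.01786 / 2 = 0.008932 mol.
mass C9H8O4 = 0.008932 x 180.16 = 1.609 g, so %C9H8O4 = 1.609/2.4213 x 100 = 66.5%.

66.5%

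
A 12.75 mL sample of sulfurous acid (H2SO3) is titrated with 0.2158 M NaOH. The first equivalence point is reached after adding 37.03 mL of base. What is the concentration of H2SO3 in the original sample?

n(NaOH) = 0.2158 x 0.03703 = 0.007991 mol.
At the first equivalence point, 1 mol OH^- react per mol H2SO3, so n(H2SO3) = 0.007991 / 1 = 0.007991 mol.
[H2SO3] = 0.007991 / 0.01275 L = 0.627 M.

0.627 M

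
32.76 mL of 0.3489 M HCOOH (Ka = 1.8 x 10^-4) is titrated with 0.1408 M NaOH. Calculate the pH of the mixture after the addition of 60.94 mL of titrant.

Initial n(HCOOH) = 0.3489 x 0.03276 = 0.01143 mol.
n(NaOH) added = 0.1408 x 0.06094 = 0.008580 mol, converting that many moles of HCOOH to HCOO-.
Remaining n(HCOOH) = 0.002850 mol; n(HCOO-) = 0.008580 mol.
By Henderson-Hasselbalch, pH = pKa + log([A^-]/[HA]) = 3.74 + log(0.008580/0.002850) = 3.74 + (+0.48) = 4.22.

4.22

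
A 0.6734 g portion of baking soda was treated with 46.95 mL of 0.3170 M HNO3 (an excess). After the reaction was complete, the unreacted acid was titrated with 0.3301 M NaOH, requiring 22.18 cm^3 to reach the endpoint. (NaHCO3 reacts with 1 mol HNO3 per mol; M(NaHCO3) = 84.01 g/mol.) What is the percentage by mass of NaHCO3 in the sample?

Total n(HNO3) added = 0.3170 x 0.04695 = 0.01488 mol.
n(NaOH) used = 0.3301 x 0.02218 = 0.007322 mol, which equals the excess n(HNO3).
So n(HNO3) consumed by the sample = 0.01488 - 0.007322 = 0.007562 mol.
n(NaHCO3) = 0.007562 / 1 = 0.007562 mol.
mass NaHCO3 = 0.007562 x 84.01 = 0.6352 g, so %NaHCO3 = 0.6352/0.6734 x 100 = 94.3%.

94.3%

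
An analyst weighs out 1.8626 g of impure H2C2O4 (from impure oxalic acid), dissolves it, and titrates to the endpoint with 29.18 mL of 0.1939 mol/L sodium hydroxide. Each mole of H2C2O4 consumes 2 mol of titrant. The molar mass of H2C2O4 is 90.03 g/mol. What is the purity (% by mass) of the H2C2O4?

13.7%

n(NaOH) = 0.1939 x 0.02918 = 0.005658 mol.
n(H2C2O4) = 0.005658 / 2 = 0.002829 mol.
mass of H2C2O4 = 0.002829 x 90.03 = 0.2547 g.
% purity = 0.2547 / 1.8626 x 100 = 13.7%.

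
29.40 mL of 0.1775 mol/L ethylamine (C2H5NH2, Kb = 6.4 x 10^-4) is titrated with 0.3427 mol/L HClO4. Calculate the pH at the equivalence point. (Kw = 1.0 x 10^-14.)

5.87

n(C2H5NH2) = 0.1775 x 0.02940 = 0.005219 mol; V(HClO4) at equivalence = 0.005219/0.3427 = 0.01523 L.
At equivalence the base is fully converted to C2H5NH3+; total volume = 0.04463 L, so [C2H5NH3+] = 0.005219/0.04463 = 0.1169 M.
Ka(C2H5NH3+) = Kw/Kb = 1.0e-14 / 6.4 x 10^-4 = 1.56e-11.
[H^+] = sqrt(Ka x [C2H5NH3+]) = sqrt(1.56e-11 x 0.1169) = 1.35e-6 M.
pH = -log(1.35e-6) = 5.87.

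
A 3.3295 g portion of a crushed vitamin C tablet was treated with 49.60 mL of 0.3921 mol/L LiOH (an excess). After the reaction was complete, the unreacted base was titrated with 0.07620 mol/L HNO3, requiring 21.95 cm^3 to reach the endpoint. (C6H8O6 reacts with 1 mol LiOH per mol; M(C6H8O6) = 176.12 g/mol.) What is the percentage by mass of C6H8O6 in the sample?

Total n(LiOH) added = 0.3921 x 0.04960 = 0.01945 mol.
n(HNO3) used = 0.07620 x 0.02195 = 0.001673 mol, which equals the excess n(LiOH).
So n(LiOH) consumed by the sample = 0.01945 - 0.001673 = 0.01778 mol.
n(C6H8O6) = 0.01778 / 1 = 0.01778 mol.
mass C6H8O6 = 0.01778 x 176.12 = 3.131 g, so %C6H8O6 = 3.131/3.3295 x 100 = 94.0%.

94.0%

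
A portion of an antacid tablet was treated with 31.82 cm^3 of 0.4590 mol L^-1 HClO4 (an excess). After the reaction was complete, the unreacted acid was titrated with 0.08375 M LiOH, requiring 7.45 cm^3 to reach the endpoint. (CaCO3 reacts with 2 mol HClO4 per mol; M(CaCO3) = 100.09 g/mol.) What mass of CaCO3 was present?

Total n(HClO4) added = 0.4590 x 0.03182 = 0.01461 mol.
n(LiOH) used = 0.08375 x 0.007450 = 0.0006239 mol, which equals the excess n(HClO4).
So n(HClO4) consumed by the sample = 0.01461 - 0.0006239 = 0.01398 mol.
n(CaCO3) = 0.01398 / 2 = 0.006991 mol.
mass = 0.006991 mol x 100.09 g/mol = 0.700 g.

0.700 g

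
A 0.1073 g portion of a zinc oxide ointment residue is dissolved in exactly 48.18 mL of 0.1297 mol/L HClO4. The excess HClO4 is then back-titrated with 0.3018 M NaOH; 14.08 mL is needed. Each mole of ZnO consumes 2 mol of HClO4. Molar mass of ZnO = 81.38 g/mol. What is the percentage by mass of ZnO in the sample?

Total n(HClO4) added = 0.1297 x 0.04818 = 0.006249 mol.
n(NaOH) used = 0.3018 x 0.01408 = 0.004249 mol, which equals the excess n(HClO4).
So n(HClO4) consumed by the sample = 0.006249 - 0.004249 = 0.002000 mol.
n(ZnO) = 0.002000 / 2 = 0.0009998 mol.
mass ZnO = 0.0009998 x 81.38 = 0.08136 g, so %ZnO = 0.08136/0.1073 x 100 = 75.8%.

75.8%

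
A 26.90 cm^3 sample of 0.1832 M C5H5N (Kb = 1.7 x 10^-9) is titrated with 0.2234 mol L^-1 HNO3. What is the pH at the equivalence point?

3.11

n(C5H5N) = 0.1832 x 0.02690 = 0.004928 mol; V(HNO3) at equivalence = 0.004928/0.2234 = 0.02206 L.
At equivalence the base is fully converted to C5H5NH+; total volume = 0.04896 L, so [C5H5NH+] = 0.004928/0.04896 = 0.1007 M.
Ka(C5H5NH+) = Kw/Kb = 1.0e-14 / 1.7 x 10^-9 = 5.88e-6.
[H^+] = sqrt(Ka x [C5H5NH+]) = sqrt(5.88e-6 x 0.1007) = 0.000769 M.
pH = -log(0.000769) = 3.11.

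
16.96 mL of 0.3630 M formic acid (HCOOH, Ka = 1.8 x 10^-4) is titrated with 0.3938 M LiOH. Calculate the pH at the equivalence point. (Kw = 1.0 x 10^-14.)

8.51

n(HCOOH) = 0.3630 x 0.01696 = 0.006156 mol; V(LiOH) at equivalence = 0.006156/0.3938 = 0.01563 L.
At equivalence all the acid is converted to HCOO-; total volume = 0.01696 + 0.01563 = 0.03259 L, so [HCOO-] = 0.006156/0.03259 = 0.1889 M.
Kb = Kw/Ka = 1.0e-14 / 1.8 x 10^-4 = 5.56e-11.
[OH^-] = sqrt(Kb x [HCOO-]) = sqrt(5.56e-11 x 0.1889) = 3.24e-6 M.
pOH = 5.49, so pH = 14.00 - 5.49 = 8.51.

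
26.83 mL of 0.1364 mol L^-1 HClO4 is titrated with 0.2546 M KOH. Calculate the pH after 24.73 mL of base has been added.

n(acid) = 0.1364 x 0.02683 = 0.003660 mol; n(KOH) added = 0.2546 x 0.02473 = 0.006296 mol.
Base is in excess by 0.006296 - 0.003660 = 0.002637 mol in a total volume of 0.05156 L.
[OH^-] = 0.002637/0.05156 = 0.05114 M, so pOH = 1.29 and pH = 14.00 - 1.29 = 12.71.

12.71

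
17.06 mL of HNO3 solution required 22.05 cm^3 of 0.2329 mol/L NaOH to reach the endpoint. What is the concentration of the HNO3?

0.301 M

n(NaOH) delivered = 0.2329 x 0.02205 = 0.005135 mol.
For a 1:1 reaction, n(HNO3) = 0.005135 mol.
[HNO3] = 0.005135 mol / 0.01706 L = 0.301 M.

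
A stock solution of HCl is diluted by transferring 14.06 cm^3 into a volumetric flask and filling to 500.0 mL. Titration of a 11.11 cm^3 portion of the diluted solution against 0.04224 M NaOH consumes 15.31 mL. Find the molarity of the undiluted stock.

2.07 M

n(NaOH) = 0.04224 x 0.01531 = 0.0006467 mol.
n(HCl) in the aliquot = 0.0006467 mol.
[diluted HCl] = 0.0006467 / 0.01111 = 0.05821 M.
Dilution factor = 500.0/14.06 = 35.56, so [stock] = 0.05821 x 35.56 = 2.07 M.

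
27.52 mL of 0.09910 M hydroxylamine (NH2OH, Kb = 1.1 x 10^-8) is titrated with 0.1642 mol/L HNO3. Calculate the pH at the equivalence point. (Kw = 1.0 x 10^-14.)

3.63

n(NH2OH) = 0.09910 x 0.02752 = 0.002727 mol; V(HNO3) at equivalence = 0.002727/0.1642 = 0.01661 L.
At equivalence the base is fully converted to NH3OH+; total volume = 0.04413 L, so [NH3OH+] = 0.002727/0.04413 = 0.06180 M.
Ka(NH3OH+) = Kw/Kb = 1.0e-14 / 1.1 x 10^-8 = 9.09e-7.
[H^+] = sqrt(Ka x [NH3OH+]) = sqrt(9.09e-7 x 0.06180) = 0.000237 M.
pH = -log(0.000237) = 3.63.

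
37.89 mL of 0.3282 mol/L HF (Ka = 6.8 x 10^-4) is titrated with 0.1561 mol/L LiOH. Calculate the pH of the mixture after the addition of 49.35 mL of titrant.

3.38

Initial n(HF) = 0.3282 x 0.03789 = 0.01244 mol.
n(LiOH) added = 0.1561 x 0.04935 = 0.007704 mol, converting that many moles of HF to F-.
Remaining n(HF) = 0.004732 mol; n(F-) = 0.007704 mol.
By Henderson-Hasselbalch, pH = pKa + log([A^-]/[HA]) = 3.17 + log(0.007704/0.004732) = 3.17 + (+0.21) = 3.38.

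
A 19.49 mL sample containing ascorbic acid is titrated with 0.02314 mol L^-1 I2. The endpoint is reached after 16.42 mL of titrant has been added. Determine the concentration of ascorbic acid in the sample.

0.0195 M

n(I2) = 0.02314 x 0.01642 = 0.0003800 mol.
From the balanced equation, 1 mol I2 reacts with 1 mol ascorbic acid, so n(ascorbic acid) = 0.0003800 x 1/1 = 0.0003800 mol.
[ascorbic acid] = 0.0003800 / 0.01949 L = 0.0195 M.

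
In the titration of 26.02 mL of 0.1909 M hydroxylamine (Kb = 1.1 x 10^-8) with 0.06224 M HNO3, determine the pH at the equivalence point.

n(NH2OH) = 0.1909 x 0.02602 = 0.004967 mol; V(HNO3) at equivalence = 0.004967/0.06224 = 0.07981 L.
At equivalence the base is fully converted to NH3OH+; total volume = 0.1058 L, so [NH3OH+] = 0.004967/0.1058 = 0.04694 M.
Ka(NH3OH+) = Kw/Kb = 1.0e-14 / 1.1 x 10^-8 = 9.09e-7.
[H^+] = sqrt(Ka x [NH3OH+]) = sqrt(9.09e-7 x 0.04694) = 0.000207 M.
pH = -log(0.000207) = 3.68.

3.68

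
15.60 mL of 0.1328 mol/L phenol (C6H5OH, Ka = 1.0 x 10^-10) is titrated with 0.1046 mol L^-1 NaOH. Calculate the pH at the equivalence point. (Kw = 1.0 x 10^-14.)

n(C6H5OH) = 0.1328 x 0.01560 = 0.002072 mol; V(NaOH) at equivalence = 0.002072/0.1046 = 0.01981 L.
At equivalence all the acid is converted to C6H5O-; total volume = 0.01560 + 0.01981 = 0.03541 L, so [C6H5O-] = 0.002072/0.03541 = 0.05851 M.
Kb = Kw/Ka = 1.0e-14 / 1.0 x 10^-10 = 0.000100.
[OH^-] = sqrt(Kb x [C6H5O-]) = sqrt(0.000100 x 0.05851) = 0.00242 M.
pOH = 2.62, so pH = 14.00 - 2.62 = 11.38.

11.38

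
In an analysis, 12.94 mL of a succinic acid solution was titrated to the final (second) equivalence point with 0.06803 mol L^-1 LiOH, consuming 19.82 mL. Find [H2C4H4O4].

0.0521 M

n(LiOH) = 0.06803 x 0.01982 = 0.001348 mol.
At the final (second) equivalence point, 2 mol OH^- react per mol H2C4H4O4, so n(H2C4H4O4) = 0.001348 / 2 = 0.0006742 mol.
[H2C4H4O4] = 0.0006742 / 0.01294 L = 0.0521 M.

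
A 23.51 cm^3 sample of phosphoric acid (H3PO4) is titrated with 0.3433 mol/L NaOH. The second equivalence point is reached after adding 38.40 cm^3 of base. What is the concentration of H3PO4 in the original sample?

0.280 M

n(NaOH) = 0.3433 x 0.03840 = 0.01318 mol.
At the second equivalence point, 2 mol OH^- react per mol H3PO4, so n(H3PO4) = 0.01318 / 2 = 0.006591 mol.
[H3PO4] = 0.006591 / 0.02351 L = 0.280 M.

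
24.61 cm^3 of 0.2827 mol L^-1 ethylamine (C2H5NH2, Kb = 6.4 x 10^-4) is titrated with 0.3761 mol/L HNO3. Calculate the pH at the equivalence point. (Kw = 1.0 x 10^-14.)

n(C2H5NH2) = 0.2827 x 0.02461 = 0.006957 mol; V(HNO3) at equivalence = 0.006957/0.3761 = 0.01850 L.
At equivalence the base is fully converted to C2H5NH3+; total volume = 0.04311 L, so [C2H5NH3+] = 0.006957/0.04311 = 0.1614 M.
Ka(C2H5NH3+) = Kw/Kb = 1.0e-14 / 6.4 x 10^-4 = 1.56e-11.
[H^+] = sqrt(Ka x [C2H5NH3+]) = sqrt(1.56e-11 x 0.1614) = 1.59e-6 M.
pH = -log(1.59e-6) = 5.80.

5.80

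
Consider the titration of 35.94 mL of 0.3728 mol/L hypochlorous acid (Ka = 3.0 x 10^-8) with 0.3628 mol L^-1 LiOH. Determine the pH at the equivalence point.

10.39

n(HClO) = 0.3728 x 0.03594 = 0.01340 mol; V(LiOH) at equivalence = 0.01340/0.3628 = 0.03693 L.
At equivalence all the acid is converted to ClO-; total volume = 0.03594 + 0.03693 = 0.07287 L, so [ClO-] = 0.01340/0.07287 = 0.1839 M.
Kb = Kw/Ka = 1.0e-14 / 3.0 x 10^-8 = 3.33e-7.
[OH^-] = sqrt(Kb x [ClO-]) = sqrt(3.33e-7 x 0.1839) = 0.000248 M.
pOH = 3.61, so pH = 14.00 - 3.61 = 10.39.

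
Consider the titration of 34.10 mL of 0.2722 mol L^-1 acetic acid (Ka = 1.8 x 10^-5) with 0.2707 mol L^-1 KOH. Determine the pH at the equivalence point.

n(CH3COOH) = 0.2722 x 0.03410 = 0.009282 mol; V(KOH) at equivalence = 0.009282/0.2707 = 0.03429 L.
At equivalence all the acid is converted to CH3COO-; total volume = 0.03410 + 0.03429 = 0.06839 L, so [CH3COO-] = 0.009282/0.06839 = 0.1357 M.
Kb = Kw/Ka = 1.0e-14 / 1.8 x 10^-5 = 5.56e-10.
[OH^-] = sqrt(Kb x [CH3COO-]) = sqrt(5.56e-10 x 0.1357) = 8.68e-6 M.
pOH = 5.06, so pH = 14.00 - 5.06 = 8.94.

8.94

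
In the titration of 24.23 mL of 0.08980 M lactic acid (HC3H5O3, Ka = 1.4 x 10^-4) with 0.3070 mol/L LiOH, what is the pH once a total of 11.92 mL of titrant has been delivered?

n(acid) = 0.08980 x 0.02423 = 0.002176 mol; n(LiOH) added = 0.3070 x 0.01192 = 0.003659 mol.
Base is in excess by 0.003659 - 0.002176 = 0.001484 mol in a total volume of 0.03615 L.
[OH^-] = 0.001484/0.03615 = 0.04104 M, so pOH = 1.39 and pH = 14.00 - 1.39 = 12.61.

12.61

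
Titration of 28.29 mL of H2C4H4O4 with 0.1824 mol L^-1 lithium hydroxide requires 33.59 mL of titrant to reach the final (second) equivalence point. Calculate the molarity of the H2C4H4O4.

0.108 M

n(LiOH) = 0.1824 x 0.03359 = 0.006127 mol.
At the final (second) equivalence point, 2 mol OH^- react per mol H2C4H4O4, so n(H2C4H4O4) = 0.006127 / 2 = 0.003063 mol.
[H2C4H4O4] = 0.003063 / 0.02829 L = 0.108 M.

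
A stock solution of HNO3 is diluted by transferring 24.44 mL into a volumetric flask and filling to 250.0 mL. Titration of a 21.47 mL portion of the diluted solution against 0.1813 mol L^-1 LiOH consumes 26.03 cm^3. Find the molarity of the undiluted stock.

2.25 M

n(LiOH) = 0.1813 x 0.02603 = 0.004719 mol.
n(HNO3) in the aliquot = 0.004719 mol.
[diluted HNO3] = 0.004719 / 0.02147 = 0.2198 M.
Dilution factor = 250.0/24.44 = 10.23, so [stock] = 0.2198 x 10.23 = 2.25 M.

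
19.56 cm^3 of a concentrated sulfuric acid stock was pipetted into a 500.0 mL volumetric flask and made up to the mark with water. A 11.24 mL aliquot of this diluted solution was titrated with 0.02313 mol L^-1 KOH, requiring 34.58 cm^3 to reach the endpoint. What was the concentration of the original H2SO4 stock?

0.910 M

n(KOH) = 0.02313 x 0.03458 = 0.0007998 mol.
n(H2SO4) in the aliquot = 0.0007998 x 1/2 = 0.0003999 mol.
[diluted H2SO4] = 0.0003999 / 0.01124 = 0.03558 M.
Dilution factor = 500.0/19.56 = 25.56, so [stock] = 0.03558 x 25.56 = 0.910 M.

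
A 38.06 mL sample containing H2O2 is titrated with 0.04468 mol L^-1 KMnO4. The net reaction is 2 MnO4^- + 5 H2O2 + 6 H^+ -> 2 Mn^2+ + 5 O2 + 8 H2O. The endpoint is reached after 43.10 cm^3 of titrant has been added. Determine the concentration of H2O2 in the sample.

0.126 M

n(KMnO4) = 0.04468 x 0.04310 = 0.001926 mol.
From the balanced equation, 2 mol KMnO4 reacts with 5 mol H2O2, so n(H2O2) = 0.001926 x 5/2 = 0.004814 mol.
[H2O2] = 0.004814 / 0.03806 L = 0.126 M.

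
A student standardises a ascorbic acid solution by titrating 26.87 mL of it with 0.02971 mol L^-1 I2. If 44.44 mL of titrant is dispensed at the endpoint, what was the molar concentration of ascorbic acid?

n(I2) = 0.02971 x 0.04444 = 0.001320 mol.
From the balanced equation, 1 mol I2 reacts with 1 mol ascorbic acid, so n(ascorbic acid) = 0.001320 x 1/1 = 0.001320 mol.
[ascorbic acid] = 0.001320 / 0.02687 L = 0.0491 M.

0.0491 M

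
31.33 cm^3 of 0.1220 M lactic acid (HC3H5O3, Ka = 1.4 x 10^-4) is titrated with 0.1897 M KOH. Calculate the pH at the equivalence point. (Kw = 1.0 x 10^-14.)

8.36

n(HC3H5O3) = 0.1220 x 0.03133 = 0.003822 mol; V(KOH) at equivalence = 0.003822/0.1897 = 0.02015 L.
At equivalence all the acid is converted to C3H5O3-; total volume = 0.03133 + 0.02015 = 0.05148 L, so [C3H5O3-] = 0.003822/0.05148 = 0.07425 M.
Kb = Kw/Ka = 1.0e-14 / 1.4 x 10^-4 = 7.14e-11.
[OH^-] = sqrt(Kb x [C3H5O3-]) = sqrt(7.14e-11 x 0.07425) = 2.30e-6 M.
pOH = 5.64, so pH = 14.00 - 5.64 = 8.36.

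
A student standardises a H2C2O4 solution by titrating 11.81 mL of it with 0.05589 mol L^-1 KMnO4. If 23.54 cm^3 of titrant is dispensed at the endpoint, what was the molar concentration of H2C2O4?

n(KMnO4) = 0.05589 x 0.02354 = 0.001316 mol.
From the balanced equation, 2 mol KMnO4 reacts with 5 mol H2C2O4, so n(H2C2O4) = 0.001316 x 5/2 = 0.003289 mol.
[H2C2O4] = 0.003289 / 0.01181 L = 0.279 M.

0.279 M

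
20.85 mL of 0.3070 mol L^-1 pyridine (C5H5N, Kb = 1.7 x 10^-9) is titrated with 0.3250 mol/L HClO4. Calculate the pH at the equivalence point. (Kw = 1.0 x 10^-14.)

3.02

n(C5H5N) = 0.3070 x 0.02085 = 0.006401 mol; V(HClO4) at equivalence = 0.006401/0.3250 = 0.01970 L.
At equivalence the base is fully converted to C5H5NH+; total volume = 0.04055 L, so [C5H5NH+] = 0.006401/0.04055 = 0.1579 M.
Ka(C5H5NH+) = Kw/Kb = 1.0e-14 / 1.7 x 10^-9 = 5.88e-6.
[H^+] = sqrt(Ka x [C5H5NH+]) = sqrt(5.88e-6 x 0.1579) = 0.000964 M.
pH = -log(0.000964) = 3.02.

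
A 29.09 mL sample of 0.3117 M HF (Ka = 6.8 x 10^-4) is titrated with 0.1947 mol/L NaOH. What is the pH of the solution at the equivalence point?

n(HF) = 0.3117 x 0.02909 = 0.009067 mol; V(NaOH) at equivalence = 0.009067/0.1947 = 0.04657 L.
At equivalence all the acid is converted to F-; total volume = 0.02909 + 0.04657 = 0.07566 L, so [F-] = 0.009067/0.07566 = 0.1198 M.
Kb = Kw/Ka = 1.0e-14 / 6.8 x 10^-4 = 1.47e-11.
[OH^-] = sqrt(Kb x [F-]) = sqrt(1.47e-11 x 0.1198) = 1.33e-6 M.
pOH = 5.88, so pH = 14.00 - 5.88 = 8.12.

8.12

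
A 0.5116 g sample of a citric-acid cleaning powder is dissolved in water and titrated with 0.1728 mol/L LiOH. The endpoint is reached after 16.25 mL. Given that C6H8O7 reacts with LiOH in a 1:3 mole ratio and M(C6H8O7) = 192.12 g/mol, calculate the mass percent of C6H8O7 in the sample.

n(LiOH) = 0.1728 x 0.01625 = 0.002808 mol.
n(C6H8O7) = 0.002808 / 3 = 0.0009360 mol.
mass of C6H8O7 = 0.0009360 x 192.12 = 0.1798 g.
% purity = 0.1798 / 0.5116 x 100 = 35.1%.

35.1%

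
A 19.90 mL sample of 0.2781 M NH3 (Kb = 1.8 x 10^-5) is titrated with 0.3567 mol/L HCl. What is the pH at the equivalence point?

n(NH3) = 0.2781 x 0.01990 = 0.005534 mol; V(HCl) at equivalence = 0.005534/0.3567 = 0.01551 L.
At equivalence the base is fully converted to NH4+; total volume = 0.03541 L, so [NH4+] = 0.005534/0.03541 = 0.1563 M.
Ka(NH4+) = Kw/Kb = 1.0e-14 / 1.8 x 10^-5 = 5.56e-10.
[H^+] = sqrt(Ka x [NH4+]) = sqrt(5.56e-10 x 0.1563) = 9.32e-6 M.
pH = -log(9.32e-6) = 5.03.

5.03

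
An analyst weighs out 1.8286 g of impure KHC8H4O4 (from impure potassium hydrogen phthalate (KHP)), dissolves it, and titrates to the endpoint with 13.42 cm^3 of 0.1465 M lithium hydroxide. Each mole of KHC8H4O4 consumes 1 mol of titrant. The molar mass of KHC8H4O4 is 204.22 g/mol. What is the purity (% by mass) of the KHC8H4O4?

n(LiOH) = 0.1465 x 0.01342 = 0.001966 mol.
n(KHC8H4O4) = 0.001966 / 1 = 0.001966 mol.
mass of KHC8H4O4 = 0.001966 x 204.22 = 0.4015 g.
% purity = 0.4015 / 1.8286 x 100 = 22.0%.

22.0%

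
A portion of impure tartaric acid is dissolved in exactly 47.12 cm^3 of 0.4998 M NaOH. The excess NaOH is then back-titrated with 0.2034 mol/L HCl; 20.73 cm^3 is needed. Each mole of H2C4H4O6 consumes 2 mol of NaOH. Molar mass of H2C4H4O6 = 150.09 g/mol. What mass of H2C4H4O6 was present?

Total n(NaOH) added = 0.4998 x 0.04712 = 0.02355 mol.
n(HCl) used = 0.2034 x 0.02073 = 0.004216 mol, which equals the excess n(NaOH).
So n(NaOH) consumed by the sample = 0.02355 - 0.004216 = 0.01933 mol.
n(H2C4H4O6) = 0.01933 / 2 = 0.009667 mol.
mass = 0.009667 mol x 150.09 g/mol = 1.45 g.

1.45 g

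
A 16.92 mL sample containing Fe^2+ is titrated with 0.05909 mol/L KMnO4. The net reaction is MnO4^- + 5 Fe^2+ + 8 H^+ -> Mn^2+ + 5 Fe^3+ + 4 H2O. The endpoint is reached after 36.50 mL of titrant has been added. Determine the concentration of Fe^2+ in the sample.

n(KMnO4) = 0.05909 x 0.03650 = 0.002157 mol.
From the balanced equation, 1 mol KMnO4 reacts with 5 mol Fe^2+, so n(Fe^2+) = 0.002157 x 5/1 = 0.01078 mol.
[Fe^2+] = 0.01078 / 0.01692 L = 0.637 M.

0.637 M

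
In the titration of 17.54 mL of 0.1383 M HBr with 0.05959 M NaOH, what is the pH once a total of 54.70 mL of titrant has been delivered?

12.06

n(acid) = 0.1383 x 0.01754 = 0.002426 mol; n(NaOH) added = 0.05959 x 0.05470 = 0.003260 mol.
Base is in excess by 0.003260 - 0.002426 = 0.0008338 mol in a total volume of 0.07224 L.
[OH^-] = 0.0008338/0.07224 = 0.01154 M, so pOH = 1.94 and pH = 14.00 - 1.94 = 12.06.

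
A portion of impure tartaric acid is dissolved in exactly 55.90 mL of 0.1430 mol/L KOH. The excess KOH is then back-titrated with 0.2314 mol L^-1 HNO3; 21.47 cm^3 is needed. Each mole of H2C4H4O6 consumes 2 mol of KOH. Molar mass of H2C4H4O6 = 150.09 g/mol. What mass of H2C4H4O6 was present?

Total n(KOH) added = 0.1430 x 0.05590 = 0.007994 mol.
n(HNO3) used = 0.2314 x 0.02147 = 0.004968 mol, which equals the excess n(KOH).
So n(KOH) consumed by the sample = 0.007994 - 0.004968 = 0.003026 mol.
n(H2C4H4O6) = 0.003026 / 2 = 0.001513 mol.
mass = 0.001513 mol x 150.09 g/mol = 0.227 g.

0.227 g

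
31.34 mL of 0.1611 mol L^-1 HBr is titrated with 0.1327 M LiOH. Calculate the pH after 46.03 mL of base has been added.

n(acid) = 0.1611 x 0.03134 = 0.005049 mol; n(LiOH) added = 0.1327 x 0.04603 = 0.006108 mol.
Base is in excess by 0.006108 - 0.005049 = 0.001059 mol in a total volume of 0.07737 L.
[OH^-] = 0.001059/0.07737 = 0.01369 M, so pOH = 1.86 and pH = 14.00 - 1.86 = 12.14.

12.14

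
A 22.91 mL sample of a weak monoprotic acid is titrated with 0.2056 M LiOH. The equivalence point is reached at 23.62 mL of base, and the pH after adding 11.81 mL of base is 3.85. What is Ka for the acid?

1.4 x 10^-4

11.81 mL is half of the equivalence volume, so this is the half-equivalence point where [HA] = [A^-].
At half-equivalence pH = pKa, so pKa = 3.85.
Ka = 10^(-3.85) = 1.4 x 10^-4.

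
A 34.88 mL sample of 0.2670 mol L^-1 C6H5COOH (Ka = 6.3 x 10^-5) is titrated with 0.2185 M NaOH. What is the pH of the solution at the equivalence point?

n(C6H5COOH) = 0.2670 x 0.03488 = 0.009313 mol; V(NaOH) at equivalence = 0.009313/0.2185 = 0.04262 L.
At equivalence all the acid is converted to C6H5COO-; total volume = 0.03488 + 0.04262 = 0.07750 L, so [C6H5COO-] = 0.009313/0.07750 = 0.1202 M.
Kb = Kw/Ka = 1.0e-14 / 6.3 x 10^-5 = 1.59e-10.
[OH^-] = sqrt(Kb x [C6H5COO-]) = sqrt(1.59e-10 x 0.1202) = 4.37e-6 M.
pOH = 5.36, so pH = 14.00 - 5.36 = 8.64.

8.64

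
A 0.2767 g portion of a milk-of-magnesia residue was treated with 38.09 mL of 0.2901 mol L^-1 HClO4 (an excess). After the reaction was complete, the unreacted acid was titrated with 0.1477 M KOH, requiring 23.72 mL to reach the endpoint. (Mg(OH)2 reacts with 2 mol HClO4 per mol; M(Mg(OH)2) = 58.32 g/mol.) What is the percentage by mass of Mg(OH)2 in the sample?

79.5%

Total n(HClO4) added = 0.2901 x 0.03809 = 0.01105 mol.
n(KOH) used = 0.1477 x 0.02372 = 0.003503 mol, which equals the excess n(HClO4).
So n(HClO4) consumed by the sample = 0.01105 - 0.003503 = 0.007546 mol.
n(Mg(OH)2) = 0.007546 / 2 = 0.003773 mol.
mass Mg(OH)2 = 0.003773 x 58.32 = 0.2201 g, so %Mg(OH)2 = 0.2201/0.2767 x 100 = 79.5%.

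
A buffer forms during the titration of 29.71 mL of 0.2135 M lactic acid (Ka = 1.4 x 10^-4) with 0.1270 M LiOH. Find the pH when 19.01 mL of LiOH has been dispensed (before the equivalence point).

3.64

Initial n(HC3H5O3) = 0.2135 x 0.02971 = 0.006343 mol.
n(LiOH) added = 0.1270 x 0.01901 = 0.002414 mol, converting that many moles of HC3H5O3 to C3H5O3-.
Remaining n(HC3H5O3) = 0.003929 mol; n(C3H5O3-) = 0.002414 mol.
By Henderson-Hasselbalch, pH = pKa + log([A^-]/[HA]) = 3.85 + log(0.002414/0.003929) = 3.85 + (-0.21) = 3.64.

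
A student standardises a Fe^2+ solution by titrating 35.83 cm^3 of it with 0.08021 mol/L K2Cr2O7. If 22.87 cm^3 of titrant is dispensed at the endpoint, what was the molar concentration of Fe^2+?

n(K2Cr2O7) = 0.08021 x 0.02287 = 0.001834 mol.
From the balanced equation, 1 mol K2Cr2O7 reacts with 6 mol Fe^2+, so n(Fe^2+) = 0.001834 x 6/1 = 0.01101 mol.
[Fe^2+] = 0.01101 / 0.03583 L = 0.307 M.

0.307 M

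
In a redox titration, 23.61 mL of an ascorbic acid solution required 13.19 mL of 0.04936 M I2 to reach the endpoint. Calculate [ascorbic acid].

n(I2) = 0.04936 x 0.01319 = 0.0006511 mol.
From the balanced equation, 1 mol I2 reacts with 1 mol ascorbic acid, so n(ascorbic acid) = 0.0006511 x 1/1 = 0.0006511 mol.
[ascorbic acid] = 0.0006511 / 0.02361 L = 0.0276 M.

0.0276 M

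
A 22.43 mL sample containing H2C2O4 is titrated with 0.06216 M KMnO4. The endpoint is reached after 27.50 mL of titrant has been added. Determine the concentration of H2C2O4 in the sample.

0.191 M

n(KMnO4) = 0.06216 x 0.02750 = 0.001709 mol.
From the balanced equation, 2 mol KMnO4 reacts with 5 mol H2C2O4, so n(H2C2O4) = 0.001709 x 5/2 = 0.004274 mol.
[H2C2O4] = 0.004274 / 0.02243 L = 0.191 M.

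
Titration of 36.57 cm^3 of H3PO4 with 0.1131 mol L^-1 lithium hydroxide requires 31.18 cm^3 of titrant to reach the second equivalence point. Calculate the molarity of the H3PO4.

n(LiOH) = 0.1131 x 0.03118 = 0.003526 mol.
At the second equivalence point, 2 mol OH^- react per mol H3PO4, so n(H3PO4) = 0.003526 / 2 = 0.001763 mol.
[H3PO4] = 0.001763 / 0.03657 L = 0.0482 M.

0.0482 M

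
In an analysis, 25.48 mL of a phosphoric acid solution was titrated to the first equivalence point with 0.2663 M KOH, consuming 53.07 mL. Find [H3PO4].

n(KOH) = 0.2663 x 0.05307 = 0.01413 mol.
At the first equivalence point, 1 mol OH^- react per mol H3PO4, so n(H3PO4) = 0.01413 / 1 = 0.01413 mol.
[H3PO4] = 0.01413 / 0.02548 L = 0.555 M.

0.555 M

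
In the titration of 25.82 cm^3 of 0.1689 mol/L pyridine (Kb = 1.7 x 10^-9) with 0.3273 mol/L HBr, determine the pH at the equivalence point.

3.09

n(C5H5N) = 0.1689 x 0.02582 = 0.004361 mol; V(HBr) at equivalence = 0.004361/0.3273 = 0.01332 L.
At equivalence the base is fully converted to C5H5NH+; total volume = 0.03914 L, so [C5H5NH+] = 0.004361/0.03914 = 0.1114 M.
Ka(C5H5NH+) = Kw/Kb = 1.0e-14 / 1.7 x 10^-9 = 5.88e-6.
[H^+] = sqrt(Ka x [C5H5NH+]) = sqrt(5.88e-6 x 0.1114) = 0.000810 M.
pH = -log(0.000810) = 3.09.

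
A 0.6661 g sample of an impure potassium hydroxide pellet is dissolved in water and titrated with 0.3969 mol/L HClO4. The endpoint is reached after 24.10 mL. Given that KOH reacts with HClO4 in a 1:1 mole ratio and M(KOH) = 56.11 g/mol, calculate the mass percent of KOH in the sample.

80.6%

n(HClO4) = 0.3969 x 0.02410 = 0.009565 mol.
n(KOH) = 0.009565 / 1 = 0.009565 mol.
mass of KOH = 0.009565 x 56.11 = 0.5367 g.
% purity = 0.5367 / 0.6661 x 100 = 80.6%.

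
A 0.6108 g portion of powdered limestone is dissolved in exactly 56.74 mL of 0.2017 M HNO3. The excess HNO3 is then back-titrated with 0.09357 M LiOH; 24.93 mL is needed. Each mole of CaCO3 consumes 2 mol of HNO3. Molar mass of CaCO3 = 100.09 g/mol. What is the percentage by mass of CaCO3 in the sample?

Total n(HNO3) added = 0.2017 x 0.05674 = 0.01144 mol.
n(LiOH) used = 0.09357 x 0.02493 = 0.002333 mol, which equals the excess n(HNO3).
So n(HNO3) consumed by the sample = 0.01144 - 0.002333 = 0.009112 mol.
n(CaCO3) = 0.009112 / 2 = 0.004556 mol.
mass CaCO3 = 0.004556 x 100.09 = 0.4560 g, so %CaCO3 = 0.4560/0.6108 x 100 = 74.7%.

74.7%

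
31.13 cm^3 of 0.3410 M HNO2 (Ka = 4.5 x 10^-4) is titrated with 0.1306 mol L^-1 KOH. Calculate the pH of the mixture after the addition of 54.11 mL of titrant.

3.65

Initial n(HNO2) = 0.3410 x 0.03113 = 0.01062 mol.
n(KOH) added = 0.1306 x 0.05411 = 0.007067 mol, converting that many moles of HNO2 to NO2-.
Remaining n(HNO2) = 0.003549 mol; n(NO2-) = 0.007067 mol.
By Henderson-Hasselbalch, pH = pKa + log([A^-]/[HA]) = 3.35 + log(0.007067/0.003549) = 3.35 + (+0.30) = 3.65.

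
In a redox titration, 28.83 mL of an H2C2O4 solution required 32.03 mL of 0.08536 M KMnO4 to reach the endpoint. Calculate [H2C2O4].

0.237 M

n(KMnO4) = 0.08536 x 0.03203 = 0.002734 mol.
From the balanced equation, 2 mol KMnO4 reacts with 5 mol H2C2O4, so n(H2C2O4) = 0.002734 x 5/2 = 0.006835 mol.
[H2C2O4] = 0.006835 / 0.02883 L = 0.237 M.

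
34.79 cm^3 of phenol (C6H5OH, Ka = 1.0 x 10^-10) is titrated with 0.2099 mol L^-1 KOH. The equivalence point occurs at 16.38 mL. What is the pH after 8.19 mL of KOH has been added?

8.19 mL is exactly half the equivalence volume (16.38/2), i.e. the half-equivalence point.
There, n(HA) = n(A^-), so pH = pKa = -log(1.0 x 10^-10) = 10.00.

10.00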